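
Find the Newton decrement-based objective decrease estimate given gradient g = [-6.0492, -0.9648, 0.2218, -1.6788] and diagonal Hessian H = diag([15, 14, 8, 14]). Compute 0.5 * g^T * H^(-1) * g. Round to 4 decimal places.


Step 1: H is diagonal, so H^(-1) * g = [-0.4033, -0.0689, 0.0277, -0.1199].
Step 2: g^T H^(-1) g = sum_i g_i^2 / H_ii
  = (-6.0492)^2/15 + (-0.9648)^2/14 + (0.2218)^2/8 + (-1.6788)^2/14
  = 2.4395 + 0.0665 + 0.0061 + 0.2013 = 2.7135
Step 3: Objective decrease = 0.5 * g^T H^(-1) g = 1.3567


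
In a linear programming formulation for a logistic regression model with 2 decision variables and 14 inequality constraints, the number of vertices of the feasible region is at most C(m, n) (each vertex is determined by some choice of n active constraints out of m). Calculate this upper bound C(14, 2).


Each vertex corresponds to some choice of n active constraints out of m, so the number of vertices is at most C(m, n) = m! / (n!(m-n)!).
m = 14, n = 2
Numerator: 14 * 13
Denominator: 2! = 2
C(14, 2) = 91


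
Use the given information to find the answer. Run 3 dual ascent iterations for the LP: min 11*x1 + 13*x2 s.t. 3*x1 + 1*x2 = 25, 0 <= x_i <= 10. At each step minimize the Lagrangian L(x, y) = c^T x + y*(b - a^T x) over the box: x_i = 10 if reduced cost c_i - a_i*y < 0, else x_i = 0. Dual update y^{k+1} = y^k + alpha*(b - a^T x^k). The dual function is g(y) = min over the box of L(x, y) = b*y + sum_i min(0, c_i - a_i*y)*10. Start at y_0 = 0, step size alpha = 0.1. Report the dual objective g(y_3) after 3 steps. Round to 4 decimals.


Dual ascent for LP: min 11*x1 + 13*x2, 3*x1 + 1*x2 = 25, 0 <= x_i <= 10
Step 1: y^k = 0.0, reduced costs: (11.0, 13.0)
  x^k = (0.0, 0.0), subgradient = b - a^T x = 25.0
  y^{k+1} = 0.0 + 0.1*25.0 = 2.5
Step 2: y^k = 2.5, reduced costs: (3.5, 10.5)
  x^k = (0.0, 0.0), subgradient = b - a^T x = 25.0
  y^{k+1} = 2.5 + 0.1*25.0 = 5.0
Step 3: y^k = 5.0, reduced costs: (-4.0, 8.0)
  x^k = (10.0, 0.0), subgradient = b - a^T x = -5.0
  y^{k+1} = 5.0 + 0.1*-5.0 = 4.5
Dual objective at y_3 = 4.5: reduced costs (-2.5, 8.5), box minimizer x = (10.0, 0.0)
g(y_3) = b*y + (c1 - a1*y)*x1 + (c2 - a2*y)*x2 = 25*4.5 + (-2.5)*10.0 + 8.5*0.0 = 112.5 - 25.0 + 0.0 = 87.5


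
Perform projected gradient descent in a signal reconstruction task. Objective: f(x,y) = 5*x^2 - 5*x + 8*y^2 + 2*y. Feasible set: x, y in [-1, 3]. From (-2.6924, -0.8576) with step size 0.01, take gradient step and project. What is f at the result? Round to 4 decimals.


Step 1: Compute gradient at (-2.6924, -0.8576).
grad_x = 2*5*-2.6924 - 5 = -31.924
grad_y = 2*8*-0.8576 + 2 = -11.7216
Step 2: Gradient step.
x_raw = -2.6924 - 0.01*-31.924 = -2.3732
y_raw = -0.8576 - 0.01*-11.7216 = -0.7404
Step 3: Project onto [-1, 3].
x_proj = clip(-2.3732) = -1.0
y_proj = clip(-0.7404) = -0.7404
Step 4: Evaluate f.
f(-1.0, -0.7404) = 12.9046


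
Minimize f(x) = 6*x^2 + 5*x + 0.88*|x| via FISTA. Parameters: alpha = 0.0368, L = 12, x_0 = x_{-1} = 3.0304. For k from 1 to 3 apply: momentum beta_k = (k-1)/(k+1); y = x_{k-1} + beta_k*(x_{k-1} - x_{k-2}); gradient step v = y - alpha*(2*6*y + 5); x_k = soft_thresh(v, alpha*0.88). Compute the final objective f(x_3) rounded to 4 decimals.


FISTA on f(x) = 6*x^2 + 5*x + 0.88*|x|
L = 12, alpha = 0.0368
Iteration 1: beta = 0.0, y = 3.0304 + 0.0*(3.0304 - 3.0304) = 3.0304
  grad(y) = 41.3648, v = y - alpha*grad = 1.5082
  prox(v) = soft_thresh(1.5082, 0.0324) = 1.4758
Iteration 2: beta = 0.3333, y = 1.4758 + 0.3333*(1.4758 - 3.0304) = 0.9576
  grad(y) = 16.4911, v = y - alpha*grad = 0.3507
  prox(v) = soft_thresh(0.3507, 0.0324) = 0.3183
Iteration 3: beta = 0.5, y = 0.3183 + 0.5*(0.3183 - 1.4758) = -0.2604
  grad(y) = 1.8753, v = y - alpha*grad = -0.3294
  prox(v) = soft_thresh(-0.3294, 0.0324) = -0.297
f(x_3) = 6*(-0.297)^2 + 5*(-0.297) + 0.88*|-0.297| = -0.6944


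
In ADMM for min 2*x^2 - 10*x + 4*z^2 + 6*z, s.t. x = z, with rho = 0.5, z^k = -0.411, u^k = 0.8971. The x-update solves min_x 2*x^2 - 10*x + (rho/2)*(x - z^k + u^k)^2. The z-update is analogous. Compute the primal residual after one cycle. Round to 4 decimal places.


ADMM iteration with rho = 0.5, z^k = -0.411, u^k = 0.8971
Step 1: x-update.
Minimize 2*x^2 - 10*x + (0.5/2)*(x + 0.411 + 0.8971)^2
FOC: (2*2 + 0.5)*x = 10 + 0.5*(-0.411 - 0.8971)
x^{k+1} = 2.0769
Step 2: z-update.
Minimize 4*z^2 + 6*z + (0.5/2)*(2.0769 - z + 0.8971)^2
FOC: (2*4 + 0.5)*z = -6 + 0.5*(2.0769 + 0.8971)
z^{k+1} = -0.5309
Step 3: u-update.
u^{k+1} = 0.8971 + 2.0769 + 0.5309 = 3.5049
Step 4: Primal residual = |2.0769 + 0.5309| = 2.6078


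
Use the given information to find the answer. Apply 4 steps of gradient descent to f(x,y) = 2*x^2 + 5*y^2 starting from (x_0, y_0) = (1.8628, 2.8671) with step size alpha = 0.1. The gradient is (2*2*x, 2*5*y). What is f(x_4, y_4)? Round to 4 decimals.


Gradient descent on f(x,y) = 2*x^2 + 5*y^2.
Starting point: (1.8628, 2.8671), alpha = 0.1
Step 1: grad_x = 2*2*1.8628 = 7.4512, grad_y = 2*5*2.8671 = 28.671
  x_1 = 1.8628 - 0.1*7.4512 = 1.1177
  y_1 = 2.8671 - 0.1*28.671 = -0.0
Step 2: grad_x = 2*2*1.1177 = 4.4707, grad_y = 2*5*-0.0 = -0.0
  x_2 = 1.1177 - 0.1*4.4707 = 0.6706
  y_2 = -0.0 - 0.1*-0.0 = 0.0
Step 3: grad_x = 2*2*0.6706 = 2.6824, grad_y = 2*5*0.0 = 0.0
  x_3 = 0.6706 - 0.1*2.6824 = 0.4024
  y_3 = 0.0 - 0.1*0.0 = 0.0
Step 4: grad_x = 2*2*0.4024 = 1.6095, grad_y = 2*5*0.0 = 0.0
  x_4 = 0.4024 - 0.1*1.6095 = 0.2414
  y_4 = 0.0 - 0.1*0.0 = 0.0
f(0.2414, 0.0) = 2*0.2414^2 + 5*0.0^2 = 0.1166


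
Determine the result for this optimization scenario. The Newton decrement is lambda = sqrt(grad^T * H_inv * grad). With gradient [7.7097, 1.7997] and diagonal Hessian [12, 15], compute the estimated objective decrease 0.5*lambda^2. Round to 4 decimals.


Step 1: H is diagonal, so H^(-1) * g = [0.6425, 0.12].
Step 2: g^T H^(-1) g = sum_i g_i^2 / H_ii
  = (7.7097)^2/12 + (1.7997)^2/15
  = 4.9533 + 0.2159 = 5.1692
Step 3: Objective decrease = 0.5 * g^T H^(-1) g = 2.5846


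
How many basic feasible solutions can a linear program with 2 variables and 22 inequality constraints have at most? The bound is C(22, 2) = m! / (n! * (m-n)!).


Each vertex corresponds to some choice of n active constraints out of m, so the number of vertices is at most C(m, n) = m! / (n!(m-n)!).
m = 22, n = 2
Numerator: 22 * 21
Denominator: 2! = 2
C(22, 2) = 231


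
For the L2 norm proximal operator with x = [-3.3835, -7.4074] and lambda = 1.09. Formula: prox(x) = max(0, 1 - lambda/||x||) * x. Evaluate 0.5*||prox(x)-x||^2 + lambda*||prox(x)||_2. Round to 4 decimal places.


Step 1: Compute ||x||.
||x|| = 8.1436
Step 2: Compute scaling factor.
scale = max(0, 1 - 1.09/8.1436) = 0.8662
Step 3: prox(x) = [-2.9306, -6.4159]
||prox(x)|| = 7.0536
Step 4: Proximal objective.
0.5*||prox-x||^2 = 0.5941
lambda*||prox|| = 7.6884
Total = 8.2824


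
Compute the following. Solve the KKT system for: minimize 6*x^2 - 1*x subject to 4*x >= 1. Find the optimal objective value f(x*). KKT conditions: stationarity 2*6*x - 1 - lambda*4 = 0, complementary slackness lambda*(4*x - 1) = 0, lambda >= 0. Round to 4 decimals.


Step 1: Try lambda = 0 (constraint inactive).
x_unc = 1/(2*6) = 0.0833
Check: 4*0.0833 = 0.3332 < 1 -- violated!
Step 2: Constraint must be active: 4*x = 1
x* = 1/4 = 0.25
lambda = (2*6*0.25 - 1)/4 = 0.5
Step 3: Compute optimal value.
f(x*) = 6*0.25^2 - 1*0.25 = 0.125


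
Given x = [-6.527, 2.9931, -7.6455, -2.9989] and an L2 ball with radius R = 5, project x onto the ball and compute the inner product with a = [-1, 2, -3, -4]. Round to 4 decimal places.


Step 1: Compute ||x|| (intermediates to 6 decimals).
||x|| = sqrt((-6.527)^2 + 2.9931^2 + (-7.6455)^2 + (-2.9989)^2) = 10.909053
Step 2: Project.
Since ||x|| > R, scale = R/||x|| = 5/10.909053 = 0.458335, proj(x) = scale * x
proj(x) = [-2.991553, 1.371842, -3.5042, -1.374501]
Step 3: Dot product.
a^T * proj(x) = -1*(-2.991553) + 2*1.371842 - 3*(-3.5042) - 4*(-1.374501) = 21.7458


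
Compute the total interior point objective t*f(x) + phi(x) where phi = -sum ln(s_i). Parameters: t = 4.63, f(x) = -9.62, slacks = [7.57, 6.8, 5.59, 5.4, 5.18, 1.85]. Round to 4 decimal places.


Step 1: Compute log-barrier.
ln values: [2.0242, 1.9169, 1.721, 1.6864, 1.6448, 0.6152]
phi = -(2.0242 + 1.9169 + 1.721 + 1.6864 + 1.6448 + 0.6152) = -9.6085
Step 2: Compute augmented objective.
t*f(x) = 4.63*-9.62 = -44.5406
Total = -44.5406 - 9.6085 = -54.1491


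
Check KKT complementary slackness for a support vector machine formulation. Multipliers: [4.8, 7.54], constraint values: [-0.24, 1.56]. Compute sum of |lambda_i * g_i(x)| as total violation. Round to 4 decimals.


KKT complementary slackness check:
lambda_1 * g_1 = 4.8 * -0.24 = -1.152
lambda_2 * g_2 = 7.54 * 1.56 = 11.7624
Total violation = 1.152 + 11.7624 = 12.9144


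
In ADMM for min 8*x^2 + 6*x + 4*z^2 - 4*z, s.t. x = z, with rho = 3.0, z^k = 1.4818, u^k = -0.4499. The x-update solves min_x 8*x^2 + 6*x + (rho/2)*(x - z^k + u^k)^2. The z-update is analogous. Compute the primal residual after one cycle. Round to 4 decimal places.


ADMM iteration with rho = 3.0, z^k = 1.4818, u^k = -0.4499
Step 1: x-update.
Minimize 8*x^2 + 6*x + (3.0/2)*(x - 1.4818 - 0.4499)^2
FOC: (2*8 + 3.0)*x = -6 + 3.0*(1.4818 + 0.4499)
x^{k+1} = -0.0108
Step 2: z-update.
Minimize 4*z^2 - 4*z + (3.0/2)*(-0.0108 - z - 0.4499)^2
FOC: (2*4 + 3.0)*z = 4 + 3.0*(-0.0108 - 0.4499)
z^{k+1} = 0.238
Step 3: u-update.
u^{k+1} = -0.4499 - 0.0108 - 0.238 = -0.6987
Step 4: Primal residual = |-0.0108 - 0.238| = 0.2488


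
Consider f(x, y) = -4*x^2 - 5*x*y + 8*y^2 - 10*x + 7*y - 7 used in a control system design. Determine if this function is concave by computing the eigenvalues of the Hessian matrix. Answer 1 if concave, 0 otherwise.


The Hessian of f(x,y) = -4*x^2 - 5*x*y + 8*y^2 - 10*x + 7*y - 7 is:
H = [[-8, -5], [-5, 16]]
Trace = -8 + 16 = 8
Determinant = -8*16 - (-5)^2 = -153
Discriminant = (8)^2 - 4*-153 = 676.0
Eigenvalues: lambda_1 = -9.0, lambda_2 = 17.0
The function is not concave.

0


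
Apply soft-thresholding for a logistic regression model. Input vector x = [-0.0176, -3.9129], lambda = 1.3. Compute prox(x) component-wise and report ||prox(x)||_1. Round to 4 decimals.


Soft-thresholding with lambda = 1.3:
prox(-0.0176) = sign(-0.0176)*max(|-0.0176| - 1.3, 0) = 0.0
prox(-3.9129) = sign(-3.9129)*max(|-3.9129| - 1.3, 0) = -2.6129
prox(x) = [0.0, -2.6129]
||prox(x)||_1 = 0.0 + 2.6129 = 2.6129


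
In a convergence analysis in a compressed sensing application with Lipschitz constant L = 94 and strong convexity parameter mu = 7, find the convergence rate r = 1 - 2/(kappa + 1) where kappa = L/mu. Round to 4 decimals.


Step 1: Compute the condition number.
kappa = L/mu = 94/7 = 13.4286
Step 2: Compute the convergence rate.
r = 1 - 2/(kappa + 1) = 1 - 2*mu/(L + mu) = (L - mu)/(L + mu) = 87/101 = 0.8614


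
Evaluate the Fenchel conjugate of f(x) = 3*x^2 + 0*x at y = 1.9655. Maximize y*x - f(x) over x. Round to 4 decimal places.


f*(y) = sup_x {y*x - a*x^2 - b*x} = sup_x {(y-b)*x - a*x^2}
FOC: (y - b) - 2a*x = 0 => x* = (y - b)/(2a)
x* = (1.9655 - 0)/(2*3) = 0.3276
f*(1.9655) = (y-b)^2/(4a) = (1.9655 - 0)^2/(4*3)
= 3.8632/12 = 0.3219


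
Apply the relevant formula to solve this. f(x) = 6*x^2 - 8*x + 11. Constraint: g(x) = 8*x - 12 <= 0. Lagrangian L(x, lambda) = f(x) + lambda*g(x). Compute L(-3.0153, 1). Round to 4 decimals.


Step 1: Evaluate f(x).
f(-3.0153) = 6*(-3.0153)^2 - 8*(-3.0153) + 11 = 89.6746
Step 2: Evaluate g(x).
g(-3.0153) = 8*-3.0153 - 12 = -36.1224
Step 3: Compute Lagrangian.
L = 89.6746 + 1*-36.1224 = 53.5522


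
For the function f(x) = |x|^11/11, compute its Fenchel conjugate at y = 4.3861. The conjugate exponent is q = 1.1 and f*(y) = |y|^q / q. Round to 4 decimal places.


The conjugate exponent q satisfies 1/p + 1/q = 1.
p = 11, so q = 11/(11 - 1) = 1.1
|y|^q = 4.3861^1.1 = 5.0849
f*(4.3861) = 5.0849 / 1.1 = 4.6227


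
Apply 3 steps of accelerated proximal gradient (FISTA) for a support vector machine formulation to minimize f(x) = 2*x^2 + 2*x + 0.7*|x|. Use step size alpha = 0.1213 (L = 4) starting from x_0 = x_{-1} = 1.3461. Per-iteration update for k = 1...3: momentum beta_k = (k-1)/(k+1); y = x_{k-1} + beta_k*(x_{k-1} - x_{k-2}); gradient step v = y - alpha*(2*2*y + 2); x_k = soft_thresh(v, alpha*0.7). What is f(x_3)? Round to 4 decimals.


FISTA on f(x) = 2*x^2 + 2*x + 0.7*|x|
L = 4, alpha = 0.1213
Iteration 1: beta = 0.0, y = 1.3461 + 0.0*(1.3461 - 1.3461) = 1.3461
  grad(y) = 7.3844, v = y - alpha*grad = 0.4504
  prox(v) = soft_thresh(0.4504, 0.0849) = 0.3655
Iteration 2: beta = 0.3333, y = 0.3655 + 0.3333*(0.3655 - 1.3461) = 0.0386
  grad(y) = 2.1543, v = y - alpha*grad = -0.2227
  prox(v) = soft_thresh(-0.2227, 0.0849) = -0.1378
Iteration 3: beta = 0.5, y = -0.1378 + 0.5*(-0.1378 - 0.3655) = -0.3895
  grad(y) = 0.4421, v = y - alpha*grad = -0.4431
  prox(v) = soft_thresh(-0.4431, 0.0849) = -0.3582
f(x_3) = 2*(-0.3582)^2 + 2*(-0.3582) + 0.7*|-0.3582| = -0.209


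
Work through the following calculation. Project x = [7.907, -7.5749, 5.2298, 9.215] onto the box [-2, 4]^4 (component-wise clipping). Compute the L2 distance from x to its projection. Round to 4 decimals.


Project each component onto [-2, 4].
clip(7.907) = 4.0, clip(-7.5749) = -2.0, clip(5.2298) = 4.0, clip(9.215) = 4.0
Projection = [4.0, -2.0, 4.0, 4.0]
Squared diffs: [15.2646, 31.0795, 1.5124, 27.1962]
Distance = sqrt(75.0527) = 8.6633


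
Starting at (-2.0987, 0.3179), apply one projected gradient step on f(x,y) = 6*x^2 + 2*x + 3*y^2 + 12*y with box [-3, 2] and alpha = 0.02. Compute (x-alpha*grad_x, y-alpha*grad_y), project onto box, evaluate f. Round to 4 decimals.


Step 1: Compute gradient at (-2.0987, 0.3179).
grad_x = 2*6*-2.0987 + 2 = -23.1844
grad_y = 2*3*0.3179 + 12 = 13.9074
Step 2: Gradient step.
x_raw = -2.0987 - 0.02*-23.1844 = -1.635
y_raw = 0.3179 - 0.02*13.9074 = 0.0398
Step 3: Project onto [-3, 2].
x_proj = clip(-1.635) = -1.635
y_proj = clip(0.0398) = 0.0398
Step 4: Evaluate f.
f(-1.635, 0.0398) = 13.2513


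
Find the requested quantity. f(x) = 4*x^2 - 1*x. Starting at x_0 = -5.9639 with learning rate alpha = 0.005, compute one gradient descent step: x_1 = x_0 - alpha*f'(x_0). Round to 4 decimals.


We compute the gradient at x_0 and apply the update.
f'(x) = 8*x - 1
f'(-5.9639) = 8*-5.9639 - 1 = -48.7112
x_1 = -5.9639 - 0.005*-48.7112 = -5.7203


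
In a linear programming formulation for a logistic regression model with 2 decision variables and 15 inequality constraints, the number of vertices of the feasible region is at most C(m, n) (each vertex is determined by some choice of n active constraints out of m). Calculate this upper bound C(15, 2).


Each vertex corresponds to some choice of n active constraints out of m, so the number of vertices is at most C(m, n) = m! / (n!(m-n)!).
m = 15, n = 2
Numerator: 15 * 14
Denominator: 2! = 2
C(15, 2) = 105


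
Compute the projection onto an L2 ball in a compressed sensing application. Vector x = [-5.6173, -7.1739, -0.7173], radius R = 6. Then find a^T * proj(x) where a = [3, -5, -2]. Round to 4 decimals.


Step 1: Compute ||x|| (intermediates to 6 decimals).
||x|| = sqrt((-5.6173)^2 + (-7.1739)^2 + (-0.7173)^2) = 9.139662
Step 2: Project.
Since ||x|| > R, scale = R/||x|| = 6/9.139662 = 0.656479, proj(x) = scale * x
proj(x) = [-3.687639, -4.709515, -0.470892]
Step 3: Dot product.
a^T * proj(x) = 3*(-3.687639) - 5*(-4.709515) - 2*(-0.470892) = 13.4264


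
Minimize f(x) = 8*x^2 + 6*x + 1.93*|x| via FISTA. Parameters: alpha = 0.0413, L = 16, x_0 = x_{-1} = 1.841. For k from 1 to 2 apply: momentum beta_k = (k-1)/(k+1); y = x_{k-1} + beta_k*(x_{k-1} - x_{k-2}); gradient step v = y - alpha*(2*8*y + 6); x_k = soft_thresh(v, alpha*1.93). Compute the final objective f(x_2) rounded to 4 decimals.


FISTA on f(x) = 8*x^2 + 6*x + 1.93*|x|
L = 16, alpha = 0.0413
Iteration 1: beta = 0.0, y = 1.841 + 0.0*(1.841 - 1.841) = 1.841
  grad(y) = 35.456, v = y - alpha*grad = 0.3767
  prox(v) = soft_thresh(0.3767, 0.0797) = 0.297
Iteration 2: beta = 0.3333, y = 0.297 + 0.3333*(0.297 - 1.841) = -0.2177
  grad(y) = 2.5164, v = y - alpha*grad = -0.3217
  prox(v) = soft_thresh(-0.3217, 0.0797) = -0.2419
f(x_2) = 8*(-0.2419)^2 + 6*(-0.2419) + 1.93*|-0.2419| = -0.5164


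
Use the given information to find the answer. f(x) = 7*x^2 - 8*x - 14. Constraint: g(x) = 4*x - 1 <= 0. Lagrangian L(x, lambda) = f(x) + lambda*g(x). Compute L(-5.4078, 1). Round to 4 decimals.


Step 1: Evaluate f(x).
f(-5.4078) = 7*(-5.4078)^2 - 8*(-5.4078) - 14 = 233.9725
Step 2: Evaluate g(x).
g(-5.4078) = 4*-5.4078 - 1 = -22.6312
Step 3: Compute Lagrangian.
L = 233.9725 + 1*-22.6312 = 211.3413


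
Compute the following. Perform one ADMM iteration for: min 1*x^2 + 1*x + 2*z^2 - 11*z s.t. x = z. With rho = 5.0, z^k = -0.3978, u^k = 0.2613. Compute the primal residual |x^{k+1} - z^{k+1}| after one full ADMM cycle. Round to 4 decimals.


ADMM iteration with rho = 5.0, z^k = -0.3978, u^k = 0.2613
Step 1: x-update.
Minimize 1*x^2 + 1*x + (5.0/2)*(x + 0.3978 + 0.2613)^2
FOC: (2*1 + 5.0)*x = -1 + 5.0*(-0.3978 - 0.2613)
x^{k+1} = -0.6136
Step 2: z-update.
Minimize 2*z^2 - 11*z + (5.0/2)*(-0.6136 - z + 0.2613)^2
FOC: (2*2 + 5.0)*z = 11 + 5.0*(-0.6136 + 0.2613)
z^{k+1} = 1.0265
Step 3: u-update.
u^{k+1} = 0.2613 - 0.6136 - 1.0265 = -1.3788
Step 4: Primal residual = |-0.6136 - 1.0265| = 1.6401


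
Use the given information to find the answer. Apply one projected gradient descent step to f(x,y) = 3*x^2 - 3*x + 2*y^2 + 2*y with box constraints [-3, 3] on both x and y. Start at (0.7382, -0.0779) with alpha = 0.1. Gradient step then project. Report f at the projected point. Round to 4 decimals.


Step 1: Compute gradient at (0.7382, -0.0779).
grad_x = 2*3*0.7382 - 3 = 1.4292
grad_y = 2*2*-0.0779 + 2 = 1.6884
Step 2: Gradient step.
x_raw = 0.7382 - 0.1*1.4292 = 0.5953
y_raw = -0.0779 - 0.1*1.6884 = -0.2467
Step 3: Project onto [-3, 3].
x_proj = clip(0.5953) = 0.5953
y_proj = clip(-0.2467) = -0.2467
Step 4: Evaluate f.
f(0.5953, -0.2467) = -1.0945


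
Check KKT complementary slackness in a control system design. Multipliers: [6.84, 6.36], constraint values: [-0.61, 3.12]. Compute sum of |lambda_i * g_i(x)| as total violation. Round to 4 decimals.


KKT complementary slackness check:
lambda_1 * g_1 = 6.84 * -0.61 = -4.1724
lambda_2 * g_2 = 6.36 * 3.12 = 19.8432
Total violation = 4.1724 + 19.8432 = 24.0156


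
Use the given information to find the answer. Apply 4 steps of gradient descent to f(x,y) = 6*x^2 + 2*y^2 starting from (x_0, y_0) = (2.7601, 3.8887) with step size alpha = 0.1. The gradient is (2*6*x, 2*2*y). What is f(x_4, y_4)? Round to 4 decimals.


Gradient descent on f(x,y) = 6*x^2 + 2*y^2.
Starting point: (2.7601, 3.8887), alpha = 0.1
Step 1: grad_x = 2*6*2.7601 = 33.1212, grad_y = 2*2*3.8887 = 15.5548
  x_1 = 2.7601 - 0.1*33.1212 = -0.552
  y_1 = 3.8887 - 0.1*15.5548 = 2.3332
Step 2: grad_x = 2*6*-0.552 = -6.6242, grad_y = 2*2*2.3332 = 9.3329
  x_2 = -0.552 - 0.1*-6.6242 = 0.1104
  y_2 = 2.3332 - 0.1*9.3329 = 1.3999
Step 3: grad_x = 2*6*0.1104 = 1.3248, grad_y = 2*2*1.3999 = 5.5997
  x_3 = 0.1104 - 0.1*1.3248 = -0.0221
  y_3 = 1.3999 - 0.1*5.5997 = 0.84
Step 4: grad_x = 2*6*-0.0221 = -0.265, grad_y = 2*2*0.84 = 3.3598
  x_4 = -0.0221 - 0.1*-0.265 = 0.0044
  y_4 = 0.84 - 0.1*3.3598 = 0.504
f(0.0044, 0.504) = 6*0.0044^2 + 2*0.504^2 = 0.5081


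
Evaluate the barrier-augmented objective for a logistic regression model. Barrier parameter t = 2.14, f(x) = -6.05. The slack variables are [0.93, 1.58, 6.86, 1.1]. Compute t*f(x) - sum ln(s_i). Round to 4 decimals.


Step 1: Compute log-barrier.
ln values: [-0.0726, 0.4574, 1.9257, 0.0953]
phi = -(-0.0726 + 0.4574 + 1.9257 + 0.0953) = -2.4059
Step 2: Compute augmented objective.
t*f(x) = 2.14*-6.05 = -12.947
Total = -12.947 - 2.4059 = -15.3529


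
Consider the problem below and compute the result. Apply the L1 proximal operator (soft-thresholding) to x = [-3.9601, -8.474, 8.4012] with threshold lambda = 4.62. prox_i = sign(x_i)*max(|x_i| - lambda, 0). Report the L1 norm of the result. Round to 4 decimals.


Soft-thresholding with lambda = 4.62:
prox(-3.9601) = sign(-3.9601)*max(|-3.9601| - 4.62, 0) = 0.0
prox(-8.474) = sign(-8.474)*max(|-8.474| - 4.62, 0) = -3.854
prox(8.4012) = sign(8.4012)*max(|8.4012| - 4.62, 0) = 3.7812
prox(x) = [0.0, -3.854, 3.7812]
||prox(x)||_1 = 0.0 + 3.854 + 3.7812 = 7.6352


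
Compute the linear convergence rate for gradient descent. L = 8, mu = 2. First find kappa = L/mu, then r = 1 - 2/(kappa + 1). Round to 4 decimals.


Step 1: Compute the condition number.
kappa = L/mu = 8/2 = 4.0
Step 2: Compute the convergence rate.
r = 1 - 2/(kappa + 1) = 1 - 2*mu/(L + mu) = (L - mu)/(L + mu) = 6/10 = 0.6


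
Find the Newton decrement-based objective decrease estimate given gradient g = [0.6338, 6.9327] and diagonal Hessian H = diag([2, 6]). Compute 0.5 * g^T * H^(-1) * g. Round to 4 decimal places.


Step 1: H is diagonal, so H^(-1) * g = [0.3169, 1.1555].
Step 2: g^T H^(-1) g = sum_i g_i^2 / H_ii
  = (0.6338)^2/2 + (6.9327)^2/6
  = 0.2009 + 8.0104 = 8.2112
Step 3: Objective decrease = 0.5 * g^T H^(-1) g = 4.1056


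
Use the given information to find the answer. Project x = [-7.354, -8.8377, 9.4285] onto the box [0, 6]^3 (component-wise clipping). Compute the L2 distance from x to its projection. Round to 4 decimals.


Project each component onto [0, 6].
clip(-7.354) = 0.0, clip(-8.8377) = 0.0, clip(9.4285) = 6.0
Projection = [0.0, 0.0, 6.0]
Squared diffs: [54.0813, 78.1049, 11.7546]
Distance = sqrt(143.9408) = 11.9975


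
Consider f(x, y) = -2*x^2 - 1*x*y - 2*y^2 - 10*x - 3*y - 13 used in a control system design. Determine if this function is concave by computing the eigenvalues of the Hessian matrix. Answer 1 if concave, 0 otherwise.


The Hessian of f(x,y) = -2*x^2 - 1*x*y - 2*y^2 - 10*x - 3*y - 13 is:
H = [[-4, -1], [-1, -4]]
Trace = -4 - 4 = -8
Determinant = -4*-4 - (-1)^2 = 15
Discriminant = (-8)^2 - 4*15 = 4.0
Eigenvalues: lambda_1 = -5.0, lambda_2 = -3.0
The function is concave.

1


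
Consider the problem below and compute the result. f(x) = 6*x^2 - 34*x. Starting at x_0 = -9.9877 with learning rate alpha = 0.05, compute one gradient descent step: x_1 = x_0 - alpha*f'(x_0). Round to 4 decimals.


We compute the gradient at x_0 and apply the update.
f'(x) = 12*x - 34
f'(-9.9877) = 12*-9.9877 - 34 = -153.8524
x_1 = -9.9877 - 0.05*-153.8524 = -2.2951


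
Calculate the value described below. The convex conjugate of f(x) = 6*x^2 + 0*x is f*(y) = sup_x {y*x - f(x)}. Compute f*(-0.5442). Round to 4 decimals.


f*(y) = sup_x {y*x - a*x^2 - b*x} = sup_x {(y-b)*x - a*x^2}
FOC: (y - b) - 2a*x = 0 => x* = (y - b)/(2a)
x* = (-0.5442 - 0)/(2*6) = -0.0454
f*(-0.5442) = (y-b)^2/(4a) = (-0.5442 - 0)^2/(4*6)
= 0.2962/24 = 0.0123


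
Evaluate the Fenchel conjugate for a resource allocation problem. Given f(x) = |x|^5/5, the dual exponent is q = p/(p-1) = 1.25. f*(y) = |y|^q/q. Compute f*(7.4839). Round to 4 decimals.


The conjugate exponent q satisfies 1/p + 1/q = 1.
p = 5, so q = 5/(5 - 1) = 1.25
|y|^q = 7.4839^1.25 = 12.3783
f*(7.4839) = 12.3783 / 1.25 = 9.9026


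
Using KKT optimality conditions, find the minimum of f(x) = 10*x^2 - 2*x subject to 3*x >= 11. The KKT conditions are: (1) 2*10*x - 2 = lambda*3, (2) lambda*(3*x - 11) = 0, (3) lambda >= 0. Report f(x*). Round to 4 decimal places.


Step 1: Try lambda = 0 (constraint inactive).
x_unc = 2/(2*10) = 0.1
Check: 3*0.1 = 0.3 < 11 -- violated!
Step 2: Constraint must be active: 3*x = 11
x* = 11/3 = 3.6667 (rounded; the exact value 11/3 is used below)
lambda = (2*10*(11/3) - 2)/3 = 23.7778
Step 3: Compute optimal value.
f(x*) = 10*(11/3)^2 - 2*(11/3) = 127.1111


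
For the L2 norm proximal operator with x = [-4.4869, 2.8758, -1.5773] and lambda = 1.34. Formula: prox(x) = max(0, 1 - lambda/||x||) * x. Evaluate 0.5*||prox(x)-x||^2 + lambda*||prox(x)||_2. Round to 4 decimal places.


Step 1: Compute ||x||.
||x|| = 5.5579
Step 2: Compute scaling factor.
scale = max(0, 1 - 1.34/5.5579) = 0.7589
Step 3: prox(x) = [-3.4051, 2.1825, -1.197]
||prox(x)|| = 4.2179
Step 4: Proximal objective.
0.5*||prox-x||^2 = 0.8978
lambda*||prox|| = 5.652
Total = 6.5498


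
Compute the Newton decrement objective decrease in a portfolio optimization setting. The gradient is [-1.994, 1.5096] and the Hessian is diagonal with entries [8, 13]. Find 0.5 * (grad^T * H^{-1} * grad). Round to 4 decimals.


Step 1: H is diagonal, so H^(-1) * g = [-0.2493, 0.1161].
Step 2: g^T H^(-1) g = sum_i g_i^2 / H_ii
  = (-1.994)^2/8 + (1.5096)^2/13
  = 0.497 + 0.1753 = 0.6723
Step 3: Objective decrease = 0.5 * g^T H^(-1) g = 0.3362


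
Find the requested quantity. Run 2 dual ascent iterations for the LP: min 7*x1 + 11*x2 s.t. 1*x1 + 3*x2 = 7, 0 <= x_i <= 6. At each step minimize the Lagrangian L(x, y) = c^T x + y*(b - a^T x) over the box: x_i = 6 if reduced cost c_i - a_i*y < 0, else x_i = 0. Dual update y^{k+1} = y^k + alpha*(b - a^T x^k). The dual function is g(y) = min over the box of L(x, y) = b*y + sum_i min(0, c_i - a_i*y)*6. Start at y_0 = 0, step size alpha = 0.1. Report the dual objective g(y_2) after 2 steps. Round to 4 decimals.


Dual ascent for LP: min 7*x1 + 11*x2, 1*x1 + 3*x2 = 7, 0 <= x_i <= 6
Step 1: y^k = 0.0, reduced costs: (7.0, 11.0)
  x^k = (0.0, 0.0), subgradient = b - a^T x = 7.0
  y^{k+1} = 0.0 + 0.1*7.0 = 0.7
Step 2: y^k = 0.7, reduced costs: (6.3, 8.9)
  x^k = (0.0, 0.0), subgradient = b - a^T x = 7.0
  y^{k+1} = 0.7 + 0.1*7.0 = 1.4
Dual objective at y_2 = 1.4: reduced costs (5.6, 6.8), box minimizer x = (0.0, 0.0)
g(y_2) = b*y + (c1 - a1*y)*x1 + (c2 - a2*y)*x2 = 7*1.4 + 5.6*0.0 + 6.8*0.0 = 9.8 + 0.0 + 0.0 = 9.8


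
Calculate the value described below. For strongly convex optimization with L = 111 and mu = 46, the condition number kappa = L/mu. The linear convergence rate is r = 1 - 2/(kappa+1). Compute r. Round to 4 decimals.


Step 1: Compute the condition number.
kappa = L/mu = 111/46 = 2.413
Step 2: Compute the convergence rate.
r = 1 - 2/(kappa + 1) = 1 - 2*mu/(L + mu) = (L - mu)/(L + mu) = 65/157 = 0.414


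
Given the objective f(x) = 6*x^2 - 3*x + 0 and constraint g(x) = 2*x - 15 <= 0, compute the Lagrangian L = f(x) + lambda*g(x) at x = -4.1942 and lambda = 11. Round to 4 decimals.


Step 1: Evaluate f(x).
f(-4.1942) = 6*(-4.1942)^2 - 3*(-4.1942) + 0 = 118.1305
Step 2: Evaluate g(x).
g(-4.1942) = 2*-4.1942 - 15 = -23.3884
Step 3: Compute Lagrangian.
L = 118.1305 + 11*-23.3884 = -139.1419


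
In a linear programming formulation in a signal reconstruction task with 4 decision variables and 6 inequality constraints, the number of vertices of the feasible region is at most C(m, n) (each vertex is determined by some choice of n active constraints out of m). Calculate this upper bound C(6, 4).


Each vertex corresponds to some choice of n active constraints out of m, so the number of vertices is at most C(m, n) = m! / (n!(m-n)!).
m = 6, n = 4
Numerator: 6 * 5 * 4 * 3
Denominator: 4! = 24
C(6, 4) = 15


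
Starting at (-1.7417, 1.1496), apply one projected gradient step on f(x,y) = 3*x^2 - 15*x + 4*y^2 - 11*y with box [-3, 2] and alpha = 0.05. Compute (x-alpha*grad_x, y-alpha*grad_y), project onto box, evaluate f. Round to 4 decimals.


Step 1: Compute gradient at (-1.7417, 1.1496).
grad_x = 2*3*-1.7417 - 15 = -25.4502
grad_y = 2*4*1.1496 - 11 = -1.8032
Step 2: Gradient step.
x_raw = -1.7417 - 0.05*-25.4502 = -0.4692
y_raw = 1.1496 - 0.05*-1.8032 = 1.2398
Step 3: Project onto [-3, 2].
x_proj = clip(-0.4692) = -0.4692
y_proj = clip(1.2398) = 1.2398
Step 4: Evaluate f.
f(-0.4692, 1.2398) = 0.2089


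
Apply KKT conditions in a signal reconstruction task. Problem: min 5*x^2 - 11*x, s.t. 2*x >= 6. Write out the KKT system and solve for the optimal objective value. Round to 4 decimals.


Step 1: Try lambda = 0 (constraint inactive).
x_unc = 11/(2*5) = 1.1
Check: 2*1.1 = 2.2 < 6 -- violated!
Step 2: Constraint must be active: 2*x = 6
x* = 6/2 = 3.0
lambda = (2*5*3.0 - 11)/2 = 9.5
Step 3: Compute optimal value.
f(x*) = 5*3.0^2 - 11*3.0 = 12.0


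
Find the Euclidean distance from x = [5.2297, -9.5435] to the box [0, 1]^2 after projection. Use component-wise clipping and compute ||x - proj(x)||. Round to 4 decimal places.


Project each component onto [0, 1].
clip(5.2297) = 1.0, clip(-9.5435) = 0.0
Projection = [1.0, 0.0]
Squared diffs: [17.8904, 91.0784]
Distance = sqrt(108.9688) = 10.4388


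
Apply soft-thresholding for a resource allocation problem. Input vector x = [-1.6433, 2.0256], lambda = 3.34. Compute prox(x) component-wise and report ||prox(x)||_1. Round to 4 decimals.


Soft-thresholding with lambda = 3.34:
prox(-1.6433) = sign(-1.6433)*max(|-1.6433| - 3.34, 0) = 0.0
prox(2.0256) = sign(2.0256)*max(|2.0256| - 3.34, 0) = 0.0
prox(x) = [0.0, 0.0]
||prox(x)||_1 = 0.0 + 0.0 = 0.0


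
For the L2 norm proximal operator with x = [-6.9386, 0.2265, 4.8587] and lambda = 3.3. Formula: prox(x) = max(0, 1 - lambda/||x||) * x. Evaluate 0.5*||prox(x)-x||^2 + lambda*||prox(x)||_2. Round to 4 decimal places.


Step 1: Compute ||x||.
||x|| = 8.4736
Step 2: Compute scaling factor.
scale = max(0, 1 - 3.3/8.4736) = 0.6106
Step 3: prox(x) = [-4.2364, 0.1383, 2.9665]
||prox(x)|| = 5.1736
Step 4: Proximal objective.
0.5*||prox-x||^2 = 5.445
lambda*||prox|| = 17.0729
Total = 22.518


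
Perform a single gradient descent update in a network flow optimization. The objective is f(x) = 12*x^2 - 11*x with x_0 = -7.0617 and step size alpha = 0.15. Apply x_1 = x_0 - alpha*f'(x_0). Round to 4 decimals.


We compute the gradient at x_0 and apply the update.
f'(x) = 24*x - 11
f'(-7.0617) = 24*-7.0617 - 11 = -180.4808
x_1 = -7.0617 - 0.15*-180.4808 = 20.0104


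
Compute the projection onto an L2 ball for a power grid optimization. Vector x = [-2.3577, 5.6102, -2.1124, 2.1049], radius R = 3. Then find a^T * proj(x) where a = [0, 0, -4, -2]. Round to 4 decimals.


Step 1: Compute ||x|| (intermediates to 6 decimals).
||x|| = sqrt((-2.3577)^2 + 5.6102^2 + (-2.1124)^2 + 2.1049^2) = 6.776867
Step 2: Project.
Since ||x|| > R, scale = R/||x|| = 3/6.776867 = 0.442682, proj(x) = scale * x
proj(x) = [-1.043711, 2.483535, -0.935121, 0.931801]
Step 3: Dot product.
a^T * proj(x) = 0*(-1.043711) + 0*2.483535 - 4*(-0.935121) - 2*0.931801 = 1.8769


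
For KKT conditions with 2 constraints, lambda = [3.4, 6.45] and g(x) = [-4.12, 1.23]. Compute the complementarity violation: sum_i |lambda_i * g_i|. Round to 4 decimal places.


KKT complementary slackness check:
lambda_1 * g_1 = 3.4 * -4.12 = -14.008
lambda_2 * g_2 = 6.45 * 1.23 = 7.9335
Total violation = 14.008 + 7.9335 = 21.9415


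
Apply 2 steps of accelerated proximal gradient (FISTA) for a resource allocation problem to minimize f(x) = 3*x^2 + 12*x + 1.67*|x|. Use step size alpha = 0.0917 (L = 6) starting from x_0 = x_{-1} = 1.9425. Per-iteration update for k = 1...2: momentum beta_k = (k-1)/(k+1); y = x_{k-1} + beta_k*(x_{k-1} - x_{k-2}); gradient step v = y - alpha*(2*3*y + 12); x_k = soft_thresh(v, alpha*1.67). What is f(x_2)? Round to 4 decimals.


FISTA on f(x) = 3*x^2 + 12*x + 1.67*|x|
L = 6, alpha = 0.0917
Iteration 1: beta = 0.0, y = 1.9425 + 0.0*(1.9425 - 1.9425) = 1.9425
  grad(y) = 23.655, v = y - alpha*grad = -0.2267
  prox(v) = soft_thresh(-0.2267, 0.1531) = -0.0735
Iteration 2: beta = 0.3333, y = -0.0735 + 0.3333*(-0.0735 - 1.9425) = -0.7455
  grad(y) = 7.5268, v = y - alpha*grad = -1.4357
  prox(v) = soft_thresh(-1.4357, 0.1531) = -1.2826
f(x_2) = 3*(-1.2826)^2 + 12*(-1.2826) + 1.67*|-1.2826| = -8.3141


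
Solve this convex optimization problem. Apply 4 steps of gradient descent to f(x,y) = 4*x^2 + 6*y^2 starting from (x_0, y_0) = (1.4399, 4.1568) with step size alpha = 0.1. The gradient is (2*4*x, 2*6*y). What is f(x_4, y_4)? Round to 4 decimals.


Gradient descent on f(x,y) = 4*x^2 + 6*y^2.
Starting point: (1.4399, 4.1568), alpha = 0.1
Step 1: grad_x = 2*4*1.4399 = 11.5192, grad_y = 2*6*4.1568 = 49.8816
  x_1 = 1.4399 - 0.1*11.5192 = 0.288
  y_1 = 4.1568 - 0.1*49.8816 = -0.8314
Step 2: grad_x = 2*4*0.288 = 2.3038, grad_y = 2*6*-0.8314 = -9.9763
  x_2 = 0.288 - 0.1*2.3038 = 0.0576
  y_2 = -0.8314 - 0.1*-9.9763 = 0.1663
Step 3: grad_x = 2*4*0.0576 = 0.4608, grad_y = 2*6*0.1663 = 1.9953
  x_3 = 0.0576 - 0.1*0.4608 = 0.0115
  y_3 = 0.1663 - 0.1*1.9953 = -0.0333
Step 4: grad_x = 2*4*0.0115 = 0.0922, grad_y = 2*6*-0.0333 = -0.3991
  x_4 = 0.0115 - 0.1*0.0922 = 0.0023
  y_4 = -0.0333 - 0.1*-0.3991 = 0.0067
f(0.0023, 0.0067) = 4*0.0023^2 + 6*0.0067^2 = 0.0003


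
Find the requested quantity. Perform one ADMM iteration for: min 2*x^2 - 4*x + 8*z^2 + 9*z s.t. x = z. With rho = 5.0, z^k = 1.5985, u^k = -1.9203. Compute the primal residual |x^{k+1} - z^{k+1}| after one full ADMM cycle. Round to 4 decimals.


ADMM iteration with rho = 5.0, z^k = 1.5985, u^k = -1.9203
Step 1: x-update.
Minimize 2*x^2 - 4*x + (5.0/2)*(x - 1.5985 - 1.9203)^2
FOC: (2*2 + 5.0)*x = 4 + 5.0*(1.5985 + 1.9203)
x^{k+1} = 2.3993
Step 2: z-update.
Minimize 8*z^2 + 9*z + (5.0/2)*(2.3993 - z - 1.9203)^2
FOC: (2*8 + 5.0)*z = -9 + 5.0*(2.3993 - 1.9203)
z^{k+1} = -0.3145
Step 3: u-update.
u^{k+1} = -1.9203 + 2.3993 + 0.3145 = 0.7935
Step 4: Primal residual = |2.3993 + 0.3145| = 2.7138


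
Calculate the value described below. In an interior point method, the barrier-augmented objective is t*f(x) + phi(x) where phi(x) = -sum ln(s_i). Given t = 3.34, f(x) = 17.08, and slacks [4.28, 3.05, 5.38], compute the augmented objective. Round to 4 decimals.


Step 1: Compute log-barrier.
ln values: [1.454, 1.1151, 1.6827]
phi = -(1.454 + 1.1151 + 1.6827) = -4.2518
Step 2: Compute augmented objective.
t*f(x) = 3.34*17.08 = 57.0472
Total = 57.0472 - 4.2518 = 52.7954


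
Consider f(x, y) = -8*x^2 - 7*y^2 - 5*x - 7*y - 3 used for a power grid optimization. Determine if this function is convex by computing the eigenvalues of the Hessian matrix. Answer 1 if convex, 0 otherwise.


The Hessian of f(x,y) = -8*x^2 - 7*y^2 - 5*x - 7*y - 3 is:
H = [[-16, 0], [0, -14]]
Trace = -16 - 14 = -30
Determinant = -16*-14 - (0)^2 = 224
Discriminant = (-30)^2 - 4*224 = 4.0
Eigenvalues: lambda_1 = -16.0, lambda_2 = -14.0
The function is not convex.

0


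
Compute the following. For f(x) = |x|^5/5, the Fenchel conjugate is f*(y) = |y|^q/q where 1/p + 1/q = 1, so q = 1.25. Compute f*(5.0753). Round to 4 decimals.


The conjugate exponent q satisfies 1/p + 1/q = 1.
p = 5, so q = 5/(5 - 1) = 1.25
|y|^q = 5.0753^1.25 = 7.6178
f*(5.0753) = 7.6178 / 1.25 = 6.0942


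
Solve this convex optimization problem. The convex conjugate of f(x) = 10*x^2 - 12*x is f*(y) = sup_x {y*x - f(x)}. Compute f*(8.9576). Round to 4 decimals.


f*(y) = sup_x {y*x - a*x^2 - b*x} = sup_x {(y-b)*x - a*x^2}
FOC: (y - b) - 2a*x = 0 => x* = (y - b)/(2a)
x* = (8.9576 + 12)/(2*10) = 1.0479
f*(8.9576) = (y-b)^2/(4a) = (8.9576 + 12)^2/(4*10)
= 439.221/40 = 10.9805


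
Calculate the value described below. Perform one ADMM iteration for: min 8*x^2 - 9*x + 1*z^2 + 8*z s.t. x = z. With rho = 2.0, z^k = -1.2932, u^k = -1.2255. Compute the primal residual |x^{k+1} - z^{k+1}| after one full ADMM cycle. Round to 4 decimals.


ADMM iteration with rho = 2.0, z^k = -1.2932, u^k = -1.2255
Step 1: x-update.
Minimize 8*x^2 - 9*x + (2.0/2)*(x + 1.2932 - 1.2255)^2
FOC: (2*8 + 2.0)*x = 9 + 2.0*(-1.2932 + 1.2255)
x^{k+1} = 0.4925
Step 2: z-update.
Minimize 1*z^2 + 8*z + (2.0/2)*(0.4925 - z - 1.2255)^2
FOC: (2*1 + 2.0)*z = -8 + 2.0*(0.4925 - 1.2255)
z^{k+1} = -2.3665
Step 3: u-update.
u^{k+1} = -1.2255 + 0.4925 + 2.3665 = 1.6335
Step 4: Primal residual = |0.4925 + 2.3665| = 2.859


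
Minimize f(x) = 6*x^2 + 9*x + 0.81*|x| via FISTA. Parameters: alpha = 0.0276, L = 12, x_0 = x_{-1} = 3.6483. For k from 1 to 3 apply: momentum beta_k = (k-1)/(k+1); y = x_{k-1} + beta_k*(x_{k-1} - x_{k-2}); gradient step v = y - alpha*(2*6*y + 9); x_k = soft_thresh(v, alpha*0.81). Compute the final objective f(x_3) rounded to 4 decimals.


FISTA on f(x) = 6*x^2 + 9*x + 0.81*|x|
L = 12, alpha = 0.0276
Iteration 1: beta = 0.0, y = 3.6483 + 0.0*(3.6483 - 3.6483) = 3.6483
  grad(y) = 52.7796, v = y - alpha*grad = 2.1916
  prox(v) = soft_thresh(2.1916, 0.0224) = 2.1692
Iteration 2: beta = 0.3333, y = 2.1692 + 0.3333*(2.1692 - 3.6483) = 1.6762
  grad(y) = 29.1144, v = y - alpha*grad = 0.8726
  prox(v) = soft_thresh(0.8726, 0.0224) = 0.8503
Iteration 3: beta = 0.5, y = 0.8503 + 0.5*(0.8503 - 2.1692) = 0.1908
  grad(y) = 11.2898, v = y - alpha*grad = -0.1208
  prox(v) = soft_thresh(-0.1208, 0.0224) = -0.0984
f(x_3) = 6*(-0.0984)^2 + 9*(-0.0984) + 0.81*|-0.0984| = -0.748


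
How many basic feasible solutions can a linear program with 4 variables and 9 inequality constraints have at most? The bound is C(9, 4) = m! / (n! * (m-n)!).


Each vertex corresponds to some choice of n active constraints out of m, so the number of vertices is at most C(m, n) = m! / (n!(m-n)!).
m = 9, n = 4
Numerator: 9 * 8 * 7 * 6
Denominator: 4! = 24
C(9, 4) = 126


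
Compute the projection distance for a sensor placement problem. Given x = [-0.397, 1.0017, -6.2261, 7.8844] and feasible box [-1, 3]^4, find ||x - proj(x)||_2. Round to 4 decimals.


Project each component onto [-1, 3].
clip(-0.397) = -0.397, clip(1.0017) = 1.0017, clip(-6.2261) = -1.0, clip(7.8844) = 3.0
Projection = [-0.397, 1.0017, -1.0, 3.0]
Squared diffs: [0.0, 0.0, 27.3121, 23.8574]
Distance = sqrt(51.1695) = 7.1533


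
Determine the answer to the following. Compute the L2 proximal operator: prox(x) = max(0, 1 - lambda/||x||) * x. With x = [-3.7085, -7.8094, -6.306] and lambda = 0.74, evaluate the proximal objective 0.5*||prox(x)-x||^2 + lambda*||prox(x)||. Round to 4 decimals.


Step 1: Compute ||x||.
||x|| = 10.7007
Step 2: Compute scaling factor.
scale = max(0, 1 - 0.74/10.7007) = 0.9308
Step 3: prox(x) = [-3.452, -7.2693, -5.8699]
||prox(x)|| = 9.9607
Step 4: Proximal objective.
0.5*||prox-x||^2 = 0.2738
lambda*||prox|| = 7.3709
Total = 7.6447


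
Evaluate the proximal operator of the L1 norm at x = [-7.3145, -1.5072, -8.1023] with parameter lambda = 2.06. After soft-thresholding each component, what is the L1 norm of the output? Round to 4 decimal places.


Soft-thresholding with lambda = 2.06:
prox(-7.3145) = sign(-7.3145)*max(|-7.3145| - 2.06, 0) = -5.2545
prox(-1.5072) = sign(-1.5072)*max(|-1.5072| - 2.06, 0) = 0.0
prox(-8.1023) = sign(-8.1023)*max(|-8.1023| - 2.06, 0) = -6.0423
prox(x) = [-5.2545, 0.0, -6.0423]
||prox(x)||_1 = 5.2545 + 0.0 + 6.0423 = 11.2968


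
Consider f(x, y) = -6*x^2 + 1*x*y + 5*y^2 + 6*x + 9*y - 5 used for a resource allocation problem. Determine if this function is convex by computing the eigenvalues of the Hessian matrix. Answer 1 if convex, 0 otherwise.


The Hessian of f(x,y) = -6*x^2 + 1*x*y + 5*y^2 + 6*x + 9*y - 5 is:
H = [[-12, 1], [1, 10]]
Trace = -12 + 10 = -2
Determinant = -12*10 - (1)^2 = -121
Discriminant = (-2)^2 - 4*-121 = 488.0
Eigenvalues: lambda_1 = -12.0454, lambda_2 = 10.0454
The function is not convex.

0


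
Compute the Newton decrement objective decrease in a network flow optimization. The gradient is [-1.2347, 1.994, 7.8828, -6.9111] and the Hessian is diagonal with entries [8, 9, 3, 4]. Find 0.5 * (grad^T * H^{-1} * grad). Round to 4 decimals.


Step 1: H is diagonal, so H^(-1) * g = [-0.1543, 0.2216, 2.6276, -1.7278].
Step 2: g^T H^(-1) g = sum_i g_i^2 / H_ii
  = (-1.2347)^2/8 + (1.994)^2/9 + (7.8828)^2/3 + (-6.9111)^2/4
  = 0.1906 + 0.4418 + 20.7128 + 11.9408 = 33.286
Step 3: Objective decrease = 0.5 * g^T H^(-1) g = 16.643


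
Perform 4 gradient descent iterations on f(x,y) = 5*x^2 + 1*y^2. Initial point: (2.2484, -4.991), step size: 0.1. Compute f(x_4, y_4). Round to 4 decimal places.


Gradient descent on f(x,y) = 5*x^2 + 1*y^2.
Starting point: (2.2484, -4.991), alpha = 0.1
Step 1: grad_x = 2*5*2.2484 = 22.484, grad_y = 2*1*-4.991 = -9.982
  x_1 = 2.2484 - 0.1*22.484 = 0.0
  y_1 = -4.991 - 0.1*-9.982 = -3.9928
Step 2: grad_x = 2*5*0.0 = 0.0, grad_y = 2*1*-3.9928 = -7.9856
  x_2 = 0.0 - 0.1*0.0 = 0.0
  y_2 = -3.9928 - 0.1*-7.9856 = -3.1942
Step 3: grad_x = 2*5*0.0 = 0.0, grad_y = 2*1*-3.1942 = -6.3885
  x_3 = 0.0 - 0.1*0.0 = 0.0
  y_3 = -3.1942 - 0.1*-6.3885 = -2.5554
Step 4: grad_x = 2*5*0.0 = 0.0, grad_y = 2*1*-2.5554 = -5.1108
  x_4 = 0.0 - 0.1*0.0 = 0.0
  y_4 = -2.5554 - 0.1*-5.1108 = -2.0443
f(0.0, -2.0443) = 5*0.0^2 + 1*(-2.0443)^2 = 4.1792
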